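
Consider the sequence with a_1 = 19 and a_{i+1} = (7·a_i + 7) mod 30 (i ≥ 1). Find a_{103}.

Listing terms: a_1 = 19, a_2 = 20, a_3 = 27, a_4 = 16, a_5 = 29, a_6 = 0, a_7 = 7, a_8 = 26, a_9 = 9, a_{10} = 10, a_{11} = 17, a_{12} = 6, a_{13} = 19.
Since a_{13} = a_1 = 19, the sequence is periodic with period 12.
(103 - 1) mod 12 = 6, so a_{103} = a_7 = 7.

7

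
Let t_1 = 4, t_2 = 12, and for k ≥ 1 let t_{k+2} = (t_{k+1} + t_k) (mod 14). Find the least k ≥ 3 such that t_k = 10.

t_1 = 4,  t_2 = 12,  t_3 = 2,  t_4 = 0,  t_5 = 2,  t_6 = 2,  t_7 = 4,  t_8 = 6,  t_9 = 10,  t_{10} = 2,  t_{11} = 12,  t_{12} = 0,  t_{13} = 12,  t_{14} = 12,  t_{15} = 10,  t_{16} = 8,  t_{17} = 4,  t_{18} = 12.
Since (t_{17}, t_{18}) = (t_1, t_2) = (4, 12) (two consecutive terms determine the rest), the sequence is periodic with period 16.
The value 10 first appears (with k ≥ 3) at t_9.

9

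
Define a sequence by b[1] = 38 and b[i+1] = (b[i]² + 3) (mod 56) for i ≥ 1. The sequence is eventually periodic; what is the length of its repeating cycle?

6

Computing terms: b[1] = 38,  b[2] = 47,  b[3] = 28,  b[4] = 3,  b[5] = 12,  b[6] = 35,  b[7] = 52,  b[8] = 19,  b[9] = 28.
Since b[9] = b[3] = 28, the sequence is eventually periodic: after a pre-period of length 2 it cycles with period 6.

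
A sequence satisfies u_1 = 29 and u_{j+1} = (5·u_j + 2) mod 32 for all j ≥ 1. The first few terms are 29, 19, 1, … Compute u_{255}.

u_1 = 29; u_2 = 19; u_3 = 1; u_4 = 7; u_5 = 5; u_6 = 27; u_7 = 9; u_8 = 15; u_9 = 13; u_{10} = 3; u_{11} = 17; u_{12} = 23; u_{13} = 21; u_{14} = 11; u_{15} = 25; u_{16} = 31; u_{17} = 29.
Since u_{17} = u_1 = 29, the sequence is periodic with period 16.
So u_{255} = u_{1 + ((255-1) mod 16)} = u_{15} = 25.

25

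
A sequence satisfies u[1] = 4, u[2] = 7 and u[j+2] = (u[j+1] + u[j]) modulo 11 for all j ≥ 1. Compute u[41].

4

Computing terms: u[1] = 4,  u[2] = 7,  u[3] = 0,  u[4] = 7,  u[5] = 7,  u[6] = 3,  u[7] = 10,  u[8] = 2,  u[9] = 1,  u[10] = 3,  u[11] = 4,  u[12] = 7.
The sequence repeats with period 10.
(41 - 1) mod 10 = 0, so u[41] = u[1] = 4.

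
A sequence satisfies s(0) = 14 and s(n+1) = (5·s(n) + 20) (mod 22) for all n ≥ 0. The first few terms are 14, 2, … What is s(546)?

s(0) = 14,  s(1) = 2,  s(2) = 8,  s(3) = 16,  s(4) = 12,  s(5) = 14.
Since s(5) = s(0) = 14, the sequence is periodic with period 5.
So s(546) = s(0 + ((546-0) mod 5)) = s(1) = 2.

2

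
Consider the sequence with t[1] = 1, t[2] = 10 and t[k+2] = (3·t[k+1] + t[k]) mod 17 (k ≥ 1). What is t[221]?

0

t[1] = 1; t[2] = 10; t[3] = 14; t[4] = 1; t[5] = 0; t[6] = 1; t[7] = 3; t[8] = 10; t[9] = 16; t[10] = 7; t[11] = 3; t[12] = 16; t[13] = 0; t[14] = 16; t[15] = 14; t[16] = 7; t[17] = 1; t[18] = 10.
The sequence repeats with period 16.
So t[221] = t[1 + ((221-1) mod 16)] = t[13] = 0.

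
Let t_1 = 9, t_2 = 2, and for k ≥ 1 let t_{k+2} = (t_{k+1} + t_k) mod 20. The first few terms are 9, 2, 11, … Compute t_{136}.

Computing terms: t_1 = 9, t_2 = 2, t_3 = 11, t_4 = 13, t_5 = 4, t_6 = 17, t_7 = 1, t_8 = 18, t_9 = 19, t_{10} = 17, t_{11} = 16, t_{12} = 13, t_{13} = 9, t_{14} = 2.
The sequence repeats with period 12.
So t_{136} = t_{1 + ((136-1) mod 12)} = t_4 = 13.

13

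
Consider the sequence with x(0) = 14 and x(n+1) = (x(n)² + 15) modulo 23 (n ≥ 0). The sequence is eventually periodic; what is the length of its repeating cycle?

Listing terms: x(0) = 14,  x(1) = 4,  x(2) = 8,  x(3) = 10,  x(4) = 0,  x(5) = 15,  x(6) = 10.
Since x(6) = x(3) = 10, the sequence is eventually periodic: after a pre-period of length 3 it cycles with period 3.

3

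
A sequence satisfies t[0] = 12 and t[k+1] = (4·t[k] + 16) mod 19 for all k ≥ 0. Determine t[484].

10

We have t[0] = 12,  t[1] = 7,  t[2] = 6,  t[3] = 2,  t[4] = 5,  t[5] = 17,  t[6] = 8,  t[7] = 10,  t[8] = 18,  t[9] = 12.
Since t[9] = t[0] = 12, the sequence is periodic with period 9.
So t[484] = t[0 + ((484-0) mod 9)] = t[7] = 10.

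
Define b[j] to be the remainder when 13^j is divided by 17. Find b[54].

b[1] = 13,  b[2] = 16,  b[3] = 4,  b[4] = 1,  b[5] = 13.
The sequence repeats with period 4.
(54 - 1) mod 4 = 1, so b[54] = b[2] = 16.

16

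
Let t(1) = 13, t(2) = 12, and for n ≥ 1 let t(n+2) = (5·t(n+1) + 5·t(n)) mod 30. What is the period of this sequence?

Computing terms: t(1) = 13,  t(2) = 12,  t(3) = 5,  t(4) = 25,  t(5) = 0,  t(6) = 5,  t(7) = 25.
Since (t(6), t(7)) = (t(3), t(4)) = (5, 25) (two consecutive terms determine the rest), the sequence is eventually periodic: after a pre-period of length 2 it cycles with period 3.

3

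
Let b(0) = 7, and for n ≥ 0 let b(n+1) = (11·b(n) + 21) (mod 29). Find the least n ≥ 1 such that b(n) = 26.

Listing terms: b(0) = 7,  b(1) = 11,  b(2) = 26,  b(3) = 17,  b(4) = 5,  b(5) = 18,  b(6) = 16,  b(7) = 23,  b(8) = 13,  b(9) = 19,  b(10) = 27,  b(11) = 28,  b(12) = 10,  b(13) = 15,  b(14) = 12,  b(15) = 8,  b(16) = 22,  b(17) = 2,  b(18) = 14,  b(19) = 1,  b(20) = 3,  b(21) = 25,  b(22) = 6,  b(23) = 0,  b(24) = 21,  b(25) = 20,  b(26) = 9,  b(27) = 4,  b(28) = 7.
The sequence repeats with period 28.
The value 26 first appears (with n ≥ 1) at b(2).

2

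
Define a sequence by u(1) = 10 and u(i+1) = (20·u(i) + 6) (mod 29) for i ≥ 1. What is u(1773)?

Computing terms: u(1) = 10,  u(2) = 3,  u(3) = 8,  u(4) = 21,  u(5) = 20,  u(6) = 0,  u(7) = 6,  u(8) = 10.
The sequence repeats with period 7.
(1773 - 1) mod 7 = 1, so u(1773) = u(2) = 3.

3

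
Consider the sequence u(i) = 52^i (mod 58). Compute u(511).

We have u(0) = 1, u(1) = 52, u(2) = 36, u(3) = 16, u(4) = 20, u(5) = 54, u(6) = 24, u(7) = 30, u(8) = 52.
Since u(8) = u(1) = 52, the sequence is eventually periodic: after a pre-period of length 1 it cycles with period 7.
For i ≥ 1, u(i) depends only on (i - 1) mod 7. (511 - 1) mod 7 = 6, so u(511) = u(7) = 30.

30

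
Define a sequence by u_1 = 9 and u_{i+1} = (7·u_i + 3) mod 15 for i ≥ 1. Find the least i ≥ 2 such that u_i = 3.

4

Listing terms: u_1 = 9, u_2 = 6, u_3 = 0, u_4 = 3, u_5 = 9.
The sequence repeats with period 4.
The value 3 first appears (with i ≥ 2) at u_4.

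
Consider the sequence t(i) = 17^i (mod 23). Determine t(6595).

11

Listing terms: t(1) = 17, t(2) = 13, t(3) = 14, t(4) = 8, t(5) = 21, t(6) = 12, t(7) = 20, t(8) = 18, t(9) = 7, t(10) = 4, t(11) = 22, t(12) = 6, t(13) = 10, t(14) = 9, t(15) = 15, t(16) = 2, t(17) = 11, t(18) = 3, t(19) = 5, t(20) = 16, t(21) = 19, t(22) = 1, t(23) = 17.
Since t(23) = t(1) = 17, the sequence is periodic with period 22.
So t(6595) = t(1 + ((6595-1) mod 22)) = t(17) = 11.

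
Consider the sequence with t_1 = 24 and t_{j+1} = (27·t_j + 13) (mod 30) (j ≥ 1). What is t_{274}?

Listing terms: t_1 = 24; t_2 = 1; t_3 = 10; t_4 = 13; t_5 = 4; t_6 = 1.
Since t_6 = t_2 = 1, the sequence is eventually periodic: after a pre-period of length 1 it cycles with period 4.
For j ≥ 2, t_j depends only on (j - 2) mod 4. (274 - 2) mod 4 = 0, so t_{274} = t_2 = 1.

1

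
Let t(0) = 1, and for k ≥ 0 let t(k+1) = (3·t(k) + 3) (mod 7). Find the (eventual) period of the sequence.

6

Computing terms: t(0) = 1, t(1) = 6, t(2) = 0, t(3) = 3, t(4) = 5, t(5) = 4, t(6) = 1.
Since t(6) = t(0) = 1, the sequence is periodic with period 6.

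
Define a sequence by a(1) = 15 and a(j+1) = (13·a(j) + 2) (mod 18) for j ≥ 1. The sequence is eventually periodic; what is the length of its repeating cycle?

a(1) = 15,  a(2) = 17,  a(3) = 7,  a(4) = 3,  a(5) = 5,  a(6) = 13,  a(7) = 9,  a(8) = 11,  a(9) = 1,  a(10) = 15.
The sequence repeats with period 9.

9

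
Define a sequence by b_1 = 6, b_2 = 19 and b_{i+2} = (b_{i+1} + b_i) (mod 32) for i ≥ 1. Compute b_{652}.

12

Computing terms: b_1 = 6,  b_2 = 19,  b_3 = 25,  b_4 = 12,  b_5 = 5,  b_6 = 17,  b_7 = 22,  b_8 = 7,  b_9 = 29,  b_{10} = 4,  b_{11} = 1,  b_{12} = 5,  b_{13} = 6,  b_{14} = 11,  b_{15} = 17,  b_{16} = 28,  b_{17} = 13,  b_{18} = 9,  b_{19} = 22,  b_{20} = 31,  b_{21} = 21,  b_{22} = 20,  b_{23} = 9,  b_{24} = 29,  b_{25} = 6,  b_{26} = 3,  b_{27} = 9,  b_{28} = 12,  b_{29} = 21,  b_{30} = 1,  b_{31} = 22,  b_{32} = 23,  b_{33} = 13,  b_{34} = 4,  b_{35} = 17,  b_{36} = 21,  b_{37} = 6,  b_{38} = 27,  b_{39} = 1,  b_{40} = 28,  b_{41} = 29,  b_{42} = 25,  b_{43} = 22,  b_{44} = 15,  b_{45} = 5,  b_{46} = 20,  b_{47} = 25,  b_{48} = 13,  b_{49} = 6,  b_{50} = 19.
The sequence repeats with period 48.
(652 - 1) mod 48 = 27, so b_{652} = b_{28} = 12.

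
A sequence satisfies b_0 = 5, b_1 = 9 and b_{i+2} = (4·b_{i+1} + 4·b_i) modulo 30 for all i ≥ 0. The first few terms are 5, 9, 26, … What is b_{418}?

Computing terms: b_0 = 5,  b_1 = 9,  b_2 = 26,  b_3 = 20,  b_4 = 4,  b_5 = 6,  b_6 = 10,  b_7 = 4,  b_8 = 26,  b_9 = 0,  b_{10} = 14,  b_{11} = 26,  b_{12} = 10,  b_{13} = 24,  b_{14} = 16,  b_{15} = 10,  b_{16} = 14,  b_{17} = 6,  b_{18} = 20,  b_{19} = 14,  b_{20} = 16,  b_{21} = 0,  b_{22} = 4,  b_{23} = 16,  b_{24} = 20,  b_{25} = 24,  b_{26} = 26,  b_{27} = 20.
Since (b_{26}, b_{27}) = (b_2, b_3) = (26, 20) (two consecutive terms determine the rest), the sequence is eventually periodic: after a pre-period of length 2 it cycles with period 24.
For i ≥ 2, b_i depends only on (i - 2) mod 24. (418 - 2) mod 24 = 8, so b_{418} = b_{10} = 14.

14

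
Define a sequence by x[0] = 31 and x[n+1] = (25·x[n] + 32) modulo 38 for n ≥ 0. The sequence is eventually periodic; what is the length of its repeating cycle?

9

x[0] = 31,  x[1] = 9,  x[2] = 29,  x[3] = 35,  x[4] = 33,  x[5] = 21,  x[6] = 25,  x[7] = 11,  x[8] = 3,  x[9] = 31.
Since x[9] = x[0] = 31, the sequence is periodic with period 9.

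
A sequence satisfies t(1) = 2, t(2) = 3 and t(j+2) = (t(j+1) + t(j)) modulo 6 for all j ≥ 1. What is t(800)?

1

Computing terms: t(1) = 2, t(2) = 3, t(3) = 5, t(4) = 2, t(5) = 1, t(6) = 3, t(7) = 4, t(8) = 1, t(9) = 5, t(10) = 0, t(11) = 5, t(12) = 5, t(13) = 4, t(14) = 3, t(15) = 1, t(16) = 4, t(17) = 5, t(18) = 3, t(19) = 2, t(20) = 5, t(21) = 1, t(22) = 0, t(23) = 1, t(24) = 1, t(25) = 2, t(26) = 3.
Since (t(25), t(26)) = (t(1), t(2)) = (2, 3) (two consecutive terms determine the rest), the sequence is periodic with period 24.
(800 - 1) mod 24 = 7, so t(800) = t(8) = 1.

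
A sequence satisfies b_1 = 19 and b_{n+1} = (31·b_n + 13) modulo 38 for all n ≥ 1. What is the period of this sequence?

We have b_1 = 19, b_2 = 32, b_3 = 17, b_4 = 8, b_5 = 33, b_6 = 10, b_7 = 19.
The sequence repeats with period 6.

6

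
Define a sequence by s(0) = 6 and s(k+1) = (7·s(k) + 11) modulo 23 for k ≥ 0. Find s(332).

14

s(0) = 6,  s(1) = 7,  s(2) = 14,  s(3) = 17,  s(4) = 15,  s(5) = 1,  s(6) = 18,  s(7) = 22,  s(8) = 4,  s(9) = 16,  s(10) = 8,  s(11) = 21,  s(12) = 20,  s(13) = 13,  s(14) = 10,  s(15) = 12,  s(16) = 3,  s(17) = 9,  s(18) = 5,  s(19) = 0,  s(20) = 11,  s(21) = 19,  s(22) = 6.
Since s(22) = s(0) = 6, the sequence is periodic with period 22.
So s(332) = s(0 + ((332-0) mod 22)) = s(2) = 14.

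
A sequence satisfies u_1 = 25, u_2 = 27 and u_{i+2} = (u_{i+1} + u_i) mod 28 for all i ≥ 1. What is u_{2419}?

17

Listing terms: u_1 = 25; u_2 = 27; u_3 = 24; u_4 = 23; u_5 = 19; u_6 = 14; u_7 = 5; u_8 = 19; u_9 = 24; u_{10} = 15; u_{11} = 11; u_{12} = 26; u_{13} = 9; u_{14} = 7; u_{15} = 16; u_{16} = 23; u_{17} = 11; u_{18} = 6; u_{19} = 17; u_{20} = 23; u_{21} = 12; u_{22} = 7; u_{23} = 19; u_{24} = 26; u_{25} = 17; u_{26} = 15; u_{27} = 4; u_{28} = 19; u_{29} = 23; u_{30} = 14; u_{31} = 9; u_{32} = 23; u_{33} = 4; u_{34} = 27; u_{35} = 3; u_{36} = 2; u_{37} = 5; u_{38} = 7; u_{39} = 12; u_{40} = 19; u_{41} = 3; u_{42} = 22; u_{43} = 25; u_{44} = 19; u_{45} = 16; u_{46} = 7; u_{47} = 23; u_{48} = 2; u_{49} = 25; u_{50} = 27.
The sequence repeats with period 48.
So u_{2419} = u_{1 + ((2419-1) mod 48)} = u_{19} = 17.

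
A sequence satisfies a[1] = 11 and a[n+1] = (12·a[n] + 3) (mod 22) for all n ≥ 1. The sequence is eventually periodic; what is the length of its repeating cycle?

11

a[1] = 11,  a[2] = 3,  a[3] = 17,  a[4] = 9,  a[5] = 1,  a[6] = 15,  a[7] = 7,  a[8] = 21,  a[9] = 13,  a[10] = 5,  a[11] = 19,  a[12] = 11.
The sequence repeats with period 11.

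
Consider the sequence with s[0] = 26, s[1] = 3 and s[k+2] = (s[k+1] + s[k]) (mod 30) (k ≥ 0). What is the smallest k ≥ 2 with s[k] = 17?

Listing terms: s[0] = 26, s[1] = 3, s[2] = 29, s[3] = 2, s[4] = 1, s[5] = 3, s[6] = 4, s[7] = 7, s[8] = 11, s[9] = 18, s[10] = 29, s[11] = 17, s[12] = 16, s[13] = 3, s[14] = 19, s[15] = 22, s[16] = 11, s[17] = 3, s[18] = 14, s[19] = 17, s[20] = 1, s[21] = 18, s[22] = 19, s[23] = 7, s[24] = 26, s[25] = 3.
Since (s[24], s[25]) = (s[0], s[1]) = (26, 3) (two consecutive terms determine the rest), the sequence is periodic with period 24.
The value 17 first appears (with k ≥ 2) at s[11].

11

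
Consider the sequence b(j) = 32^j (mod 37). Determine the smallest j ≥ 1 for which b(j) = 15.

Listing terms: b(0) = 1,  b(1) = 32,  b(2) = 25,  b(3) = 23,  b(4) = 33,  b(5) = 20,  b(6) = 11,  b(7) = 19,  b(8) = 16,  b(9) = 31,  b(10) = 30,  b(11) = 35,  b(12) = 10,  b(13) = 24,  b(14) = 28,  b(15) = 8,  b(16) = 34,  b(17) = 15,  b(18) = 36,  b(19) = 5,  b(20) = 12,  b(21) = 14,  b(22) = 4,  b(23) = 17,  b(24) = 26,  b(25) = 18,  b(26) = 21,  b(27) = 6,  b(28) = 7,  b(29) = 2,  b(30) = 27,  b(31) = 13,  b(32) = 9,  b(33) = 29,  b(34) = 3,  b(35) = 22,  b(36) = 1.
Since b(36) = b(0) = 1, the sequence is periodic with period 36.
The value 15 first appears (with j ≥ 1) at b(17).

17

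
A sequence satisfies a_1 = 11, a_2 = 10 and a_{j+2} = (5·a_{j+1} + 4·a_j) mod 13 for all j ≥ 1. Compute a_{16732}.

We have a_1 = 11,  a_2 = 10,  a_3 = 3,  a_4 = 3,  a_5 = 1,  a_6 = 4,  a_7 = 11,  a_8 = 6,  a_9 = 9,  a_{10} = 4,  a_{11} = 4,  a_{12} = 10,  a_{13} = 1,  a_{14} = 6,  a_{15} = 8,  a_{16} = 12,  a_{17} = 1,  a_{18} = 1,  a_{19} = 9,  a_{20} = 10,  a_{21} = 8,  a_{22} = 2,  a_{23} = 3,  a_{24} = 10,  a_{25} = 10,  a_{26} = 12,  a_{27} = 9,  a_{28} = 2,  a_{29} = 7,  a_{30} = 4,  a_{31} = 9,  a_{32} = 9,  a_{33} = 3,  a_{34} = 12,  a_{35} = 7,  a_{36} = 5,  a_{37} = 1,  a_{38} = 12,  a_{39} = 12,  a_{40} = 4,  a_{41} = 3,  a_{42} = 5,  a_{43} = 11,  a_{44} = 10.
Since (a_{43}, a_{44}) = (a_1, a_2) = (11, 10) (two consecutive terms determine the rest), the sequence is periodic with period 42.
So a_{16732} = a_{1 + ((16732-1) mod 42)} = a_{16} = 12.

12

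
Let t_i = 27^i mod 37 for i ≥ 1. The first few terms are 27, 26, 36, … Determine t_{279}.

36

We have t_1 = 27,  t_2 = 26,  t_3 = 36,  t_4 = 10,  t_5 = 11,  t_6 = 1,  t_7 = 27.
Since t_7 = t_1 = 27, the sequence is periodic with period 6.
So t_{279} = t_{1 + ((279-1) mod 6)} = t_3 = 36.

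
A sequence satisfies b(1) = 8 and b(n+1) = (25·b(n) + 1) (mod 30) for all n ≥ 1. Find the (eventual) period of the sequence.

6

Listing terms: b(1) = 8, b(2) = 21, b(3) = 16, b(4) = 11, b(5) = 6, b(6) = 1, b(7) = 26, b(8) = 21.
Since b(8) = b(2) = 21, the sequence is eventually periodic: after a pre-period of length 1 it cycles with period 6.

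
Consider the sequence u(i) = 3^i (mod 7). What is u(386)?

2

Computing terms: u(1) = 3,  u(2) = 2,  u(3) = 6,  u(4) = 4,  u(5) = 5,  u(6) = 1,  u(7) = 3.
Since u(7) = u(1) = 3, the sequence is periodic with period 6.
So u(386) = u(1 + ((386-1) mod 6)) = u(2) = 2.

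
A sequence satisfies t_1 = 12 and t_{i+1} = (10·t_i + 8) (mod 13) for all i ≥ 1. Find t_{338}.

Listing terms: t_1 = 12,  t_2 = 11,  t_3 = 1,  t_4 = 5,  t_5 = 6,  t_6 = 3,  t_7 = 12.
The sequence repeats with period 6.
So t_{338} = t_{1 + ((338-1) mod 6)} = t_2 = 11.

11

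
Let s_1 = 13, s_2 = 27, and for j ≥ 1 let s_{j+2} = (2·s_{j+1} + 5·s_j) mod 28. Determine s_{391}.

7

We have s_1 = 13; s_2 = 27; s_3 = 7; s_4 = 9; s_5 = 25; s_6 = 11; s_7 = 7; s_8 = 13; s_9 = 5; s_{10} = 19; s_{11} = 7; s_{12} = 25; s_{13} = 1; s_{14} = 15; s_{15} = 7; s_{16} = 5; s_{17} = 17; s_{18} = 3; s_{19} = 7; s_{20} = 1; s_{21} = 9; s_{22} = 23; s_{23} = 7; s_{24} = 17; s_{25} = 13; s_{26} = 27.
The sequence repeats with period 24.
So s_{391} = s_{1 + ((391-1) mod 24)} = s_7 = 7.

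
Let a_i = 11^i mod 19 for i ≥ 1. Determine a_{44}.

7

a_1 = 11; a_2 = 7; a_3 = 1; a_4 = 11.
The sequence repeats with period 3.
So a_{44} = a_{1 + ((44-1) mod 3)} = a_2 = 7.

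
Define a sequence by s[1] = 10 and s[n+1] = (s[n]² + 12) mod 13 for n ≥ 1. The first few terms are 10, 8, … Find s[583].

3

Listing terms: s[1] = 10, s[2] = 8, s[3] = 11, s[4] = 3, s[5] = 8.
Since s[5] = s[2] = 8, the sequence is eventually periodic: after a pre-period of length 1 it cycles with period 3.
For n ≥ 2, s[n] depends only on (n - 2) mod 3. (583 - 2) mod 3 = 2, so s[583] = s[4] = 3.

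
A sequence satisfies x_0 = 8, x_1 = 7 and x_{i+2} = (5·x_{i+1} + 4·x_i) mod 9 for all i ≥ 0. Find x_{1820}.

7

x_0 = 8,  x_1 = 7,  x_2 = 4,  x_3 = 3,  x_4 = 4,  x_5 = 5,  x_6 = 5,  x_7 = 0,  x_8 = 2,  x_9 = 1,  x_{10} = 4,  x_{11} = 6,  x_{12} = 1,  x_{13} = 2,  x_{14} = 5,  x_{15} = 6,  x_{16} = 5,  x_{17} = 4,  x_{18} = 4,  x_{19} = 0,  x_{20} = 7,  x_{21} = 8,  x_{22} = 5,  x_{23} = 3,  x_{24} = 8,  x_{25} = 7.
Since (x_{24}, x_{25}) = (x_0, x_1) = (8, 7) (two consecutive terms determine the rest), the sequence is periodic with period 24.
So x_{1820} = x_{0 + ((1820-0) mod 24)} = x_{20} = 7.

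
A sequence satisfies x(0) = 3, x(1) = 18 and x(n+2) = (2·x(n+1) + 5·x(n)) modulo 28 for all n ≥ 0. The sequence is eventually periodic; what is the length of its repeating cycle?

We have x(0) = 3, x(1) = 18, x(2) = 23, x(3) = 24, x(4) = 23, x(5) = 26, x(6) = 27, x(7) = 16, x(8) = 27, x(9) = 22, x(10) = 11, x(11) = 20, x(12) = 11, x(13) = 10, x(14) = 19, x(15) = 4, x(16) = 19, x(17) = 2, x(18) = 15, x(19) = 12, x(20) = 15, x(21) = 6, x(22) = 3, x(23) = 8, x(24) = 3, x(25) = 18.
The sequence repeats with period 24.

24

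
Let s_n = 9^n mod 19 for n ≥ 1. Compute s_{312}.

We have s_1 = 9,  s_2 = 5,  s_3 = 7,  s_4 = 6,  s_5 = 16,  s_6 = 11,  s_7 = 4,  s_8 = 17,  s_9 = 1,  s_{10} = 9.
Since s_{10} = s_1 = 9, the sequence is periodic with period 9.
So s_{312} = s_{1 + ((312-1) mod 9)} = s_6 = 11.

11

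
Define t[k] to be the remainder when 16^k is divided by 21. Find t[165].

We have t[0] = 1, t[1] = 16, t[2] = 4, t[3] = 1.
The sequence repeats with period 3.
So t[165] = t[0 + ((165-0) mod 3)] = t[0] = 1.

1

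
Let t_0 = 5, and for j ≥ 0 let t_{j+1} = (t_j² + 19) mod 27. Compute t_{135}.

t_0 = 5, t_1 = 17, t_2 = 11, t_3 = 5.
The sequence repeats with period 3.
(135 - 0) mod 3 = 0, so t_{135} = t_0 = 5.

5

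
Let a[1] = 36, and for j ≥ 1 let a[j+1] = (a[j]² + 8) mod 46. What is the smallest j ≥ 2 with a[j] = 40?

Computing terms: a[1] = 36, a[2] = 16, a[3] = 34, a[4] = 14, a[5] = 20, a[6] = 40, a[7] = 44, a[8] = 12, a[9] = 14.
Since a[9] = a[4] = 14, the sequence is eventually periodic: after a pre-period of length 3 it cycles with period 5.
The value 40 first appears (with j ≥ 2) at a[6].

6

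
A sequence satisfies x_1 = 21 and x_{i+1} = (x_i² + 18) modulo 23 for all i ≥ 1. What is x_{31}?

x_1 = 21, x_2 = 22, x_3 = 19, x_4 = 11, x_5 = 1, x_6 = 19.
Since x_6 = x_3 = 19, the sequence is eventually periodic: after a pre-period of length 2 it cycles with period 3.
For i ≥ 3, x_i depends only on (i - 3) mod 3. (31 - 3) mod 3 = 1, so x_{31} = x_4 = 11.

11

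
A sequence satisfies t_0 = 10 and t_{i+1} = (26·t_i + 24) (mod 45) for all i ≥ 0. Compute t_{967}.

23

Computing terms: t_0 = 10,  t_1 = 14,  t_2 = 28,  t_3 = 32,  t_4 = 1,  t_5 = 5,  t_6 = 19,  t_7 = 23,  t_8 = 37,  t_9 = 41,  t_{10} = 10.
The sequence repeats with period 10.
(967 - 0) mod 10 = 7, so t_{967} = t_7 = 23.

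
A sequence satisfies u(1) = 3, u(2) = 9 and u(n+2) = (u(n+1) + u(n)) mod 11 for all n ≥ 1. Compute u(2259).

Listing terms: u(1) = 3; u(2) = 9; u(3) = 1; u(4) = 10; u(5) = 0; u(6) = 10; u(7) = 10; u(8) = 9; u(9) = 8; u(10) = 6; u(11) = 3; u(12) = 9.
The sequence repeats with period 10.
(2259 - 1) mod 10 = 8, so u(2259) = u(9) = 8.

8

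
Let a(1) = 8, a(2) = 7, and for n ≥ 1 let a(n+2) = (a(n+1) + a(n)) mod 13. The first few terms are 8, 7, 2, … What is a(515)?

7

Computing terms: a(1) = 8, a(2) = 7, a(3) = 2, a(4) = 9, a(5) = 11, a(6) = 7, a(7) = 5, a(8) = 12, a(9) = 4, a(10) = 3, a(11) = 7, a(12) = 10, a(13) = 4, a(14) = 1, a(15) = 5, a(16) = 6, a(17) = 11, a(18) = 4, a(19) = 2, a(20) = 6, a(21) = 8, a(22) = 1, a(23) = 9, a(24) = 10, a(25) = 6, a(26) = 3, a(27) = 9, a(28) = 12, a(29) = 8, a(30) = 7.
Since (a(29), a(30)) = (a(1), a(2)) = (8, 7) (two consecutive terms determine the rest), the sequence is periodic with period 28.
(515 - 1) mod 28 = 10, so a(515) = a(11) = 7.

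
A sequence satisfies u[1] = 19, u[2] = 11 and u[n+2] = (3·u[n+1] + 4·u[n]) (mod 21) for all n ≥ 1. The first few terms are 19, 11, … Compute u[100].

Listing terms: u[1] = 19, u[2] = 11, u[3] = 4, u[4] = 14, u[5] = 16, u[6] = 20, u[7] = 19, u[8] = 11.
Since (u[7], u[8]) = (u[1], u[2]) = (19, 11) (two consecutive terms determine the rest), the sequence is periodic with period 6.
(100 - 1) mod 6 = 3, so u[100] = u[4] = 14.

14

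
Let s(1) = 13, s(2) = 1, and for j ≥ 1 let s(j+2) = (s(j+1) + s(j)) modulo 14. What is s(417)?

Computing terms: s(1) = 13,  s(2) = 1,  s(3) = 0,  s(4) = 1,  s(5) = 1,  s(6) = 2,  s(7) = 3,  s(8) = 5,  s(9) = 8,  s(10) = 13,  s(11) = 7,  s(12) = 6,  s(13) = 13,  s(14) = 5,  s(15) = 4,  s(16) = 9,  s(17) = 13,  s(18) = 8,  s(19) = 7,  s(20) = 1,  s(21) = 8,  s(22) = 9,  s(23) = 3,  s(24) = 12,  s(25) = 1,  s(26) = 13,  s(27) = 0,  s(28) = 13,  s(29) = 13,  s(30) = 12,  s(31) = 11,  s(32) = 9,  s(33) = 6,  s(34) = 1,  s(35) = 7,  s(36) = 8,  s(37) = 1,  s(38) = 9,  s(39) = 10,  s(40) = 5,  s(41) = 1,  s(42) = 6,  s(43) = 7,  s(44) = 13,  s(45) = 6,  s(46) = 5,  s(47) = 11,  s(48) = 2,  s(49) = 13,  s(50) = 1.
Since (s(49), s(50)) = (s(1), s(2)) = (13, 1) (two consecutive terms determine the rest), the sequence is periodic with period 48.
(417 - 1) mod 48 = 32, so s(417) = s(33) = 6.

6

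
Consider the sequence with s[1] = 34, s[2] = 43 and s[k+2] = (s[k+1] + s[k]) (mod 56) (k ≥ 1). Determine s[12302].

19

Listing terms: s[1] = 34,  s[2] = 43,  s[3] = 21,  s[4] = 8,  s[5] = 29,  s[6] = 37,  s[7] = 10,  s[8] = 47,  s[9] = 1,  s[10] = 48,  s[11] = 49,  s[12] = 41,  s[13] = 34,  s[14] = 19,  s[15] = 53,  s[16] = 16,  s[17] = 13,  s[18] = 29,  s[19] = 42,  s[20] = 15,  s[21] = 1,  s[22] = 16,  s[23] = 17,  s[24] = 33,  s[25] = 50,  s[26] = 27,  s[27] = 21,  s[28] = 48,  s[29] = 13,  s[30] = 5,  s[31] = 18,  s[32] = 23,  s[33] = 41,  s[34] = 8,  s[35] = 49,  s[36] = 1,  s[37] = 50,  s[38] = 51,  s[39] = 45,  s[40] = 40,  s[41] = 29,  s[42] = 13,  s[43] = 42,  s[44] = 55,  s[45] = 41,  s[46] = 40,  s[47] = 25,  s[48] = 9,  s[49] = 34,  s[50] = 43.
Since (s[49], s[50]) = (s[1], s[2]) = (34, 43) (two consecutive terms determine the rest), the sequence is periodic with period 48.
So s[12302] = s[1 + ((12302-1) mod 48)] = s[14] = 19.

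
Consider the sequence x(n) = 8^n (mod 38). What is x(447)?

We have x(1) = 8, x(2) = 26, x(3) = 18, x(4) = 30, x(5) = 12, x(6) = 20, x(7) = 8.
Since x(7) = x(1) = 8, the sequence is periodic with period 6.
(447 - 1) mod 6 = 2, so x(447) = x(3) = 18.

18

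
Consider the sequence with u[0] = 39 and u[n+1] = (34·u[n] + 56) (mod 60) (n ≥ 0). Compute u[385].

Listing terms: u[0] = 39; u[1] = 2; u[2] = 4; u[3] = 12; u[4] = 44; u[5] = 52; u[6] = 24; u[7] = 32; u[8] = 4.
Since u[8] = u[2] = 4, the sequence is eventually periodic: after a pre-period of length 2 it cycles with period 6.
For n ≥ 2, u[n] depends only on (n - 2) mod 6. (385 - 2) mod 6 = 5, so u[385] = u[7] = 32.

32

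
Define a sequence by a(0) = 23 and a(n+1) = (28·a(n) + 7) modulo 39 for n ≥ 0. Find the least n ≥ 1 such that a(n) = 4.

We have a(0) = 23,  a(1) = 27,  a(2) = 22,  a(3) = 38,  a(4) = 18,  a(5) = 4,  a(6) = 2,  a(7) = 24,  a(8) = 16,  a(9) = 26,  a(10) = 33,  a(11) = 34,  a(12) = 23.
Since a(12) = a(0) = 23, the sequence is periodic with period 12.
The value 4 first appears (with n ≥ 1) at a(5).

5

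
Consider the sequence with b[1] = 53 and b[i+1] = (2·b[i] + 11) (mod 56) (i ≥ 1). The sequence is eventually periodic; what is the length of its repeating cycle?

3

We have b[1] = 53; b[2] = 5; b[3] = 21; b[4] = 53.
Since b[4] = b[1] = 53, the sequence is periodic with period 3.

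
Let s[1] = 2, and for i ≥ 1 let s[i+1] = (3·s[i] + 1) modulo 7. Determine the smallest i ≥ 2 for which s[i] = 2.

Computing terms: s[1] = 2,  s[2] = 0,  s[3] = 1,  s[4] = 4,  s[5] = 6,  s[6] = 5,  s[7] = 2.
The sequence repeats with period 6.
The value 2 next appears (with i ≥ 2) at s[7].

7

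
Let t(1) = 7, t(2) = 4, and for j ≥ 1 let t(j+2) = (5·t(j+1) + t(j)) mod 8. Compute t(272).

4

t(1) = 7, t(2) = 4, t(3) = 3, t(4) = 3, t(5) = 2, t(6) = 5, t(7) = 3, t(8) = 4, t(9) = 7, t(10) = 7, t(11) = 2, t(12) = 1, t(13) = 7, t(14) = 4.
Since (t(13), t(14)) = (t(1), t(2)) = (7, 4) (two consecutive terms determine the rest), the sequence is periodic with period 12.
(272 - 1) mod 12 = 7, so t(272) = t(8) = 4.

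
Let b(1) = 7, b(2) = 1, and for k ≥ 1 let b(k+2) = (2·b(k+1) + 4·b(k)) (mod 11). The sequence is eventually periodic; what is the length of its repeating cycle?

10

b(1) = 7, b(2) = 1, b(3) = 8, b(4) = 9, b(5) = 6, b(6) = 4, b(7) = 10, b(8) = 3, b(9) = 2, b(10) = 5, b(11) = 7, b(12) = 1.
Since (b(11), b(12)) = (b(1), b(2)) = (7, 1) (two consecutive terms determine the rest), the sequence is periodic with period 10.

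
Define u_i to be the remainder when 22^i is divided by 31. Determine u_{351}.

Computing terms: u_1 = 22; u_2 = 19; u_3 = 15; u_4 = 20; u_5 = 6; u_6 = 8; u_7 = 21; u_8 = 28; u_9 = 27; u_{10} = 5; u_{11} = 17; u_{12} = 2; u_{13} = 13; u_{14} = 7; u_{15} = 30; u_{16} = 9; u_{17} = 12; u_{18} = 16; u_{19} = 11; u_{20} = 25; u_{21} = 23; u_{22} = 10; u_{23} = 3; u_{24} = 4; u_{25} = 26; u_{26} = 14; u_{27} = 29; u_{28} = 18; u_{29} = 24; u_{30} = 1; u_{31} = 22.
The sequence repeats with period 30.
So u_{351} = u_{1 + ((351-1) mod 30)} = u_{21} = 23.

23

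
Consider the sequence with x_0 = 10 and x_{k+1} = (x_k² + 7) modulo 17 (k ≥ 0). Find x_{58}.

8

x_0 = 10,  x_1 = 5,  x_2 = 15,  x_3 = 11,  x_4 = 9,  x_5 = 3,  x_6 = 16,  x_7 = 8,  x_8 = 3.
Since x_8 = x_5 = 3, the sequence is eventually periodic: after a pre-period of length 5 it cycles with period 3.
For k ≥ 5, x_k depends only on (k - 5) mod 3. (58 - 5) mod 3 = 2, so x_{58} = x_7 = 8.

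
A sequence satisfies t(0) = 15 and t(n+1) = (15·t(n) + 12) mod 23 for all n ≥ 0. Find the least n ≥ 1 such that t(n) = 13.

Listing terms: t(0) = 15; t(1) = 7; t(2) = 2; t(3) = 19; t(4) = 21; t(5) = 5; t(6) = 18; t(7) = 6; t(8) = 10; t(9) = 1; t(10) = 4; t(11) = 3; t(12) = 11; t(13) = 16; t(14) = 22; t(15) = 20; t(16) = 13; t(17) = 0; t(18) = 12; t(19) = 8; t(20) = 17; t(21) = 14; t(22) = 15.
Since t(22) = t(0) = 15, the sequence is periodic with period 22.
The value 13 first appears (with n ≥ 1) at t(16).

16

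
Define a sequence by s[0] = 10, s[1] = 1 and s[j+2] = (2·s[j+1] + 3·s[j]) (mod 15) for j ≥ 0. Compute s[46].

2

s[0] = 10, s[1] = 1, s[2] = 2, s[3] = 7, s[4] = 5, s[5] = 1, s[6] = 2.
Since (s[5], s[6]) = (s[1], s[2]) = (1, 2) (two consecutive terms determine the rest), the sequence is eventually periodic: after a pre-period of length 1 it cycles with period 4.
For j ≥ 1, s[j] depends only on (j - 1) mod 4. (46 - 1) mod 4 = 1, so s[46] = s[2] = 2.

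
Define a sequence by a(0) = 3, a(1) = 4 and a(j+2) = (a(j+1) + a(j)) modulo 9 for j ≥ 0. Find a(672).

3

Listing terms: a(0) = 3; a(1) = 4; a(2) = 7; a(3) = 2; a(4) = 0; a(5) = 2; a(6) = 2; a(7) = 4; a(8) = 6; a(9) = 1; a(10) = 7; a(11) = 8; a(12) = 6; a(13) = 5; a(14) = 2; a(15) = 7; a(16) = 0; a(17) = 7; a(18) = 7; a(19) = 5; a(20) = 3; a(21) = 8; a(22) = 2; a(23) = 1; a(24) = 3; a(25) = 4.
Since (a(24), a(25)) = (a(0), a(1)) = (3, 4) (two consecutive terms determine the rest), the sequence is periodic with period 24.
(672 - 0) mod 24 = 0, so a(672) = a(0) = 3.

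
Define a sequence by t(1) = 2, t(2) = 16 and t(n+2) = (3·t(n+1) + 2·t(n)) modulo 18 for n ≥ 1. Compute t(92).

2

Listing terms: t(1) = 2,  t(2) = 16,  t(3) = 16,  t(4) = 8,  t(5) = 2,  t(6) = 4,  t(7) = 16,  t(8) = 2,  t(9) = 2,  t(10) = 10,  t(11) = 16,  t(12) = 14,  t(13) = 2,  t(14) = 16.
The sequence repeats with period 12.
So t(92) = t(1 + ((92-1) mod 12)) = t(8) = 2.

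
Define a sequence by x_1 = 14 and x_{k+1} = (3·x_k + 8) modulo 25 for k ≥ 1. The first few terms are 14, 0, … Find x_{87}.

18

We have x_1 = 14; x_2 = 0; x_3 = 8; x_4 = 7; x_5 = 4; x_6 = 20; x_7 = 18; x_8 = 12; x_9 = 19; x_{10} = 15; x_{11} = 3; x_{12} = 17; x_{13} = 9; x_{14} = 10; x_{15} = 13; x_{16} = 22; x_{17} = 24; x_{18} = 5; x_{19} = 23; x_{20} = 2; x_{21} = 14.
The sequence repeats with period 20.
(87 - 1) mod 20 = 6, so x_{87} = x_7 = 18.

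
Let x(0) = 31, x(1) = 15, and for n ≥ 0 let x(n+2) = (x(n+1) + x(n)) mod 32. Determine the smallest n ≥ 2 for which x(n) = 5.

x(0) = 31; x(1) = 15; x(2) = 14; x(3) = 29; x(4) = 11; x(5) = 8; x(6) = 19; x(7) = 27; x(8) = 14; x(9) = 9; x(10) = 23; x(11) = 0; x(12) = 23; x(13) = 23; x(14) = 14; x(15) = 5; x(16) = 19; x(17) = 24; x(18) = 11; x(19) = 3; x(20) = 14; x(21) = 17; x(22) = 31; x(23) = 16; x(24) = 15; x(25) = 31; x(26) = 14; x(27) = 13; x(28) = 27; x(29) = 8; x(30) = 3; x(31) = 11; x(32) = 14; x(33) = 25; x(34) = 7; x(35) = 0; x(36) = 7; x(37) = 7; x(38) = 14; x(39) = 21; x(40) = 3; x(41) = 24; x(42) = 27; x(43) = 19; x(44) = 14; x(45) = 1; x(46) = 15; x(47) = 16; x(48) = 31; x(49) = 15.
The sequence repeats with period 48.
The value 5 first appears (with n ≥ 2) at x(15).

15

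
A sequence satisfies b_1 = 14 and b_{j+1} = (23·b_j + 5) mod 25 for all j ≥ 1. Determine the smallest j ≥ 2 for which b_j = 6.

b_1 = 14; b_2 = 2; b_3 = 1; b_4 = 3; b_5 = 24; b_6 = 7; b_7 = 16; b_8 = 23; b_9 = 9; b_{10} = 12; b_{11} = 6; b_{12} = 18; b_{13} = 19; b_{14} = 17; b_{15} = 21; b_{16} = 13; b_{17} = 4; b_{18} = 22; b_{19} = 11; b_{20} = 8; b_{21} = 14.
Since b_{21} = b_1 = 14, the sequence is periodic with period 20.
The value 6 first appears (with j ≥ 2) at b_{11}.

11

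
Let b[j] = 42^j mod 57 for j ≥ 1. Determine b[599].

Listing terms: b[1] = 42,  b[2] = 54,  b[3] = 45,  b[4] = 9,  b[5] = 36,  b[6] = 30,  b[7] = 6,  b[8] = 24,  b[9] = 39,  b[10] = 42.
Since b[10] = b[1] = 42, the sequence is periodic with period 9.
So b[599] = b[1 + ((599-1) mod 9)] = b[5] = 36.

36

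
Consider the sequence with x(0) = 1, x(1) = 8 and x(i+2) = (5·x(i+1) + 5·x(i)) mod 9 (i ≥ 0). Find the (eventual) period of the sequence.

9

Computing terms: x(0) = 1,  x(1) = 8,  x(2) = 0,  x(3) = 4,  x(4) = 2,  x(5) = 3,  x(6) = 7,  x(7) = 5,  x(8) = 6,  x(9) = 1,  x(10) = 8.
The sequence repeats with period 9.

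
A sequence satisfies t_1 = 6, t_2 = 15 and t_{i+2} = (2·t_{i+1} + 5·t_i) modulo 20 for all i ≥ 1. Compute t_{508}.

15

We have t_1 = 6,  t_2 = 15,  t_3 = 0,  t_4 = 15,  t_5 = 10,  t_6 = 15,  t_7 = 0.
Since (t_6, t_7) = (t_2, t_3) = (15, 0) (two consecutive terms determine the rest), the sequence is eventually periodic: after a pre-period of length 1 it cycles with period 4.
For i ≥ 2, t_i depends only on (i - 2) mod 4. (508 - 2) mod 4 = 2, so t_{508} = t_4 = 15.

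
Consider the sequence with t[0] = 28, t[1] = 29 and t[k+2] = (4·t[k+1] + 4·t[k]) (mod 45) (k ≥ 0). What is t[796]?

We have t[0] = 28,  t[1] = 29,  t[2] = 3,  t[3] = 38,  t[4] = 29,  t[5] = 43,  t[6] = 18,  t[7] = 19,  t[8] = 13,  t[9] = 38,  t[10] = 24,  t[11] = 23,  t[12] = 8,  t[13] = 34,  t[14] = 33,  t[15] = 43,  t[16] = 34,  t[17] = 38,  t[18] = 18,  t[19] = 44,  t[20] = 23,  t[21] = 43,  t[22] = 39,  t[23] = 13,  t[24] = 28,  t[25] = 29.
The sequence repeats with period 24.
So t[796] = t[0 + ((796-0) mod 24)] = t[4] = 29.

29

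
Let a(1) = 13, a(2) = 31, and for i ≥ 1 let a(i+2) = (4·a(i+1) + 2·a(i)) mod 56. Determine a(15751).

We have a(1) = 13,  a(2) = 31,  a(3) = 38,  a(4) = 46,  a(5) = 36,  a(6) = 12,  a(7) = 8,  a(8) = 0,  a(9) = 16,  a(10) = 8,  a(11) = 8,  a(12) = 48,  a(13) = 40,  a(14) = 32,  a(15) = 40,  a(16) = 0,  a(17) = 24,  a(18) = 40,  a(19) = 40,  a(20) = 16,  a(21) = 32,  a(22) = 48,  a(23) = 32,  a(24) = 0,  a(25) = 8,  a(26) = 32,  a(27) = 32,  a(28) = 24,  a(29) = 48,  a(30) = 16,  a(31) = 48,  a(32) = 0,  a(33) = 40,  a(34) = 48,  a(35) = 48,  a(36) = 8,  a(37) = 16,  a(38) = 24,  a(39) = 16,  a(40) = 0,  a(41) = 32,  a(42) = 16,  a(43) = 16,  a(44) = 40,  a(45) = 24,  a(46) = 8,  a(47) = 24,  a(48) = 0,  a(49) = 48,  a(50) = 24,  a(51) = 24,  a(52) = 32,  a(53) = 8,  a(54) = 40,  a(55) = 8,  a(56) = 0.
Since (a(55), a(56)) = (a(7), a(8)) = (8, 0) (two consecutive terms determine the rest), the sequence is eventually periodic: after a pre-period of length 6 it cycles with period 48.
For i ≥ 7, a(i) depends only on (i - 7) mod 48. (15751 - 7) mod 48 = 0, so a(15751) = a(7) = 8.

8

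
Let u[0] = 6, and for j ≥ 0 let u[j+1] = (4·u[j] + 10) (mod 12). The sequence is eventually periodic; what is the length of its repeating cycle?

3

u[0] = 6; u[1] = 10; u[2] = 2; u[3] = 6.
Since u[3] = u[0] = 6, the sequence is periodic with period 3.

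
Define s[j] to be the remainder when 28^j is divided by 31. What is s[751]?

Listing terms: s[1] = 28,  s[2] = 9,  s[3] = 4,  s[4] = 19,  s[5] = 5,  s[6] = 16,  s[7] = 14,  s[8] = 20,  s[9] = 2,  s[10] = 25,  s[11] = 18,  s[12] = 8,  s[13] = 7,  s[14] = 10,  s[15] = 1,  s[16] = 28.
The sequence repeats with period 15.
(751 - 1) mod 15 = 0, so s[751] = s[1] = 28.

28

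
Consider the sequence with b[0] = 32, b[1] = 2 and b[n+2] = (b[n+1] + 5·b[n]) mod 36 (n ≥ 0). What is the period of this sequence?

18

Computing terms: b[0] = 32, b[1] = 2, b[2] = 18, b[3] = 28, b[4] = 10, b[5] = 6, b[6] = 20, b[7] = 14, b[8] = 6, b[9] = 4, b[10] = 34, b[11] = 18, b[12] = 8, b[13] = 26, b[14] = 30, b[15] = 16, b[16] = 22, b[17] = 30, b[18] = 32, b[19] = 2.
The sequence repeats with period 18.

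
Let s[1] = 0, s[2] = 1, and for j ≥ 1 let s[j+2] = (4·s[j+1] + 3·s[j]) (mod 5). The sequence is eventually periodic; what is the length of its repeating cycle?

24

s[1] = 0; s[2] = 1; s[3] = 4; s[4] = 4; s[5] = 3; s[6] = 4; s[7] = 0; s[8] = 2; s[9] = 3; s[10] = 3; s[11] = 1; s[12] = 3; s[13] = 0; s[14] = 4; s[15] = 1; s[16] = 1; s[17] = 2; s[18] = 1; s[19] = 0; s[20] = 3; s[21] = 2; s[22] = 2; s[23] = 4; s[24] = 2; s[25] = 0; s[26] = 1.
The sequence repeats with period 24.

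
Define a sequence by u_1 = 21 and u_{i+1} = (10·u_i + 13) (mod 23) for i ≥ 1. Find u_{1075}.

14

Listing terms: u_1 = 21,  u_2 = 16,  u_3 = 12,  u_4 = 18,  u_5 = 9,  u_6 = 11,  u_7 = 8,  u_8 = 1,  u_9 = 0,  u_{10} = 13,  u_{11} = 5,  u_{12} = 17,  u_{13} = 22,  u_{14} = 3,  u_{15} = 20,  u_{16} = 6,  u_{17} = 4,  u_{18} = 7,  u_{19} = 14,  u_{20} = 15,  u_{21} = 2,  u_{22} = 10,  u_{23} = 21.
Since u_{23} = u_1 = 21, the sequence is periodic with period 22.
(1075 - 1) mod 22 = 18, so u_{1075} = u_{19} = 14.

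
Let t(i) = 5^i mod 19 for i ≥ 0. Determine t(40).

Computing terms: t(0) = 1,  t(1) = 5,  t(2) = 6,  t(3) = 11,  t(4) = 17,  t(5) = 9,  t(6) = 7,  t(7) = 16,  t(8) = 4,  t(9) = 1.
The sequence repeats with period 9.
So t(40) = t(0 + ((40-0) mod 9)) = t(4) = 17.

17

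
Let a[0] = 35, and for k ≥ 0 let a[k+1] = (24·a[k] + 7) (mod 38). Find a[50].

We have a[0] = 35; a[1] = 11; a[2] = 5; a[3] = 13; a[4] = 15; a[5] = 25; a[6] = 37; a[7] = 21; a[8] = 17; a[9] = 35.
Since a[9] = a[0] = 35, the sequence is periodic with period 9.
So a[50] = a[0 + ((50-0) mod 9)] = a[5] = 25.

25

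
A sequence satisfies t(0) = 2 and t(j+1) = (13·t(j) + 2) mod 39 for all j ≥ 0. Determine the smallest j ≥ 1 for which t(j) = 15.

Computing terms: t(0) = 2, t(1) = 28, t(2) = 15, t(3) = 2.
The sequence repeats with period 3.
The value 15 first appears (with j ≥ 1) at t(2).

2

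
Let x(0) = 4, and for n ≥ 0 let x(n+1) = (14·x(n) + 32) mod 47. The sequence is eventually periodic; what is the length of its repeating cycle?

23

x(0) = 4, x(1) = 41, x(2) = 42, x(3) = 9, x(4) = 17, x(5) = 35, x(6) = 5, x(7) = 8, x(8) = 3, x(9) = 27, x(10) = 34, x(11) = 38, x(12) = 0, x(13) = 32, x(14) = 10, x(15) = 31, x(16) = 43, x(17) = 23, x(18) = 25, x(19) = 6, x(20) = 22, x(21) = 11, x(22) = 45, x(23) = 4.
The sequence repeats with period 23.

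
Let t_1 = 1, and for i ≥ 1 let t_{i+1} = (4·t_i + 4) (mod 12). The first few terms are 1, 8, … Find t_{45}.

0

Listing terms: t_1 = 1, t_2 = 8, t_3 = 0, t_4 = 4, t_5 = 8.
Since t_5 = t_2 = 8, the sequence is eventually periodic: after a pre-period of length 1 it cycles with period 3.
For i ≥ 2, t_i depends only on (i - 2) mod 3. (45 - 2) mod 3 = 1, so t_{45} = t_3 = 0.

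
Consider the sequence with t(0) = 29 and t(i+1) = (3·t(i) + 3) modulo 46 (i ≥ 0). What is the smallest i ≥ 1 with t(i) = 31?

We have t(0) = 29,  t(1) = 44,  t(2) = 43,  t(3) = 40,  t(4) = 31,  t(5) = 4,  t(6) = 15,  t(7) = 2,  t(8) = 9,  t(9) = 30,  t(10) = 1,  t(11) = 6,  t(12) = 21,  t(13) = 20,  t(14) = 17,  t(15) = 8,  t(16) = 27,  t(17) = 38,  t(18) = 25,  t(19) = 32,  t(20) = 7,  t(21) = 24,  t(22) = 29.
Since t(22) = t(0) = 29, the sequence is periodic with period 22.
The value 31 first appears (with i ≥ 1) at t(4).

4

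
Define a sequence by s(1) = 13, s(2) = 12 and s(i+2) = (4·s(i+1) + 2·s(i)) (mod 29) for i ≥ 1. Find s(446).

13

Computing terms: s(1) = 13; s(2) = 12; s(3) = 16; s(4) = 1; s(5) = 7; s(6) = 1; s(7) = 18; s(8) = 16; s(9) = 13; s(10) = 26; s(11) = 14; s(12) = 21; s(13) = 25; s(14) = 26; s(15) = 9; s(16) = 1; s(17) = 22; s(18) = 3; s(19) = 27; s(20) = 27; s(21) = 17; s(22) = 6; s(23) = 0; s(24) = 12; s(25) = 19; s(26) = 13; s(27) = 3; s(28) = 9; s(29) = 13; s(30) = 12.
Since (s(29), s(30)) = (s(1), s(2)) = (13, 12) (two consecutive terms determine the rest), the sequence is periodic with period 28.
(446 - 1) mod 28 = 25, so s(446) = s(26) = 13.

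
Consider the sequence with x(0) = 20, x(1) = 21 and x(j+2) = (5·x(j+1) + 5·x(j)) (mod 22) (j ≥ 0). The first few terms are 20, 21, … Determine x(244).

Computing terms: x(0) = 20; x(1) = 21; x(2) = 7; x(3) = 8; x(4) = 9; x(5) = 19; x(6) = 8; x(7) = 3; x(8) = 11; x(9) = 4; x(10) = 9; x(11) = 21; x(12) = 18; x(13) = 19; x(14) = 9; x(15) = 8; x(16) = 19; x(17) = 3; x(18) = 0; x(19) = 15; x(20) = 9; x(21) = 10; x(22) = 7; x(23) = 19; x(24) = 20; x(25) = 19; x(26) = 19; x(27) = 14; x(28) = 11; x(29) = 15; x(30) = 20; x(31) = 21.
Since (x(30), x(31)) = (x(0), x(1)) = (20, 21) (two consecutive terms determine the rest), the sequence is periodic with period 30.
So x(244) = x(0 + ((244-0) mod 30)) = x(4) = 9.

9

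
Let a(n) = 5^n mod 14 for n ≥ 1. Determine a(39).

13

Listing terms: a(1) = 5,  a(2) = 11,  a(3) = 13,  a(4) = 9,  a(5) = 3,  a(6) = 1,  a(7) = 5.
The sequence repeats with period 6.
(39 - 1) mod 6 = 2, so a(39) = a(3) = 13.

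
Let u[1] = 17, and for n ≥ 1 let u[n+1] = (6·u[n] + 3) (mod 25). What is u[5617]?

Computing terms: u[1] = 17, u[2] = 5, u[3] = 8, u[4] = 1, u[5] = 9, u[6] = 7, u[7] = 20, u[8] = 23, u[9] = 16, u[10] = 24, u[11] = 22, u[12] = 10, u[13] = 13, u[14] = 6, u[15] = 14, u[16] = 12, u[17] = 0, u[18] = 3, u[19] = 21, u[20] = 4, u[21] = 2, u[22] = 15, u[23] = 18, u[24] = 11, u[25] = 19, u[26] = 17.
The sequence repeats with period 25.
So u[5617] = u[1 + ((5617-1) mod 25)] = u[17] = 0.

0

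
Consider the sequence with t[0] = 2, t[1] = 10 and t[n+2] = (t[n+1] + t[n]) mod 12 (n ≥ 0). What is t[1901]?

8

Computing terms: t[0] = 2, t[1] = 10, t[2] = 0, t[3] = 10, t[4] = 10, t[5] = 8, t[6] = 6, t[7] = 2, t[8] = 8, t[9] = 10, t[10] = 6, t[11] = 4, t[12] = 10, t[13] = 2, t[14] = 0, t[15] = 2, t[16] = 2, t[17] = 4, t[18] = 6, t[19] = 10, t[20] = 4, t[21] = 2, t[22] = 6, t[23] = 8, t[24] = 2, t[25] = 10.
The sequence repeats with period 24.
So t[1901] = t[0 + ((1901-0) mod 24)] = t[5] = 8.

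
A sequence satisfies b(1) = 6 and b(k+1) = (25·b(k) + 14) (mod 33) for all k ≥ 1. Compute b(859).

3

Listing terms: b(1) = 6; b(2) = 32; b(3) = 22; b(4) = 3; b(5) = 23; b(6) = 28; b(7) = 21; b(8) = 11; b(9) = 25; b(10) = 12; b(11) = 17; b(12) = 10; b(13) = 0; b(14) = 14; b(15) = 1; b(16) = 6.
The sequence repeats with period 15.
(859 - 1) mod 15 = 3, so b(859) = b(4) = 3.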